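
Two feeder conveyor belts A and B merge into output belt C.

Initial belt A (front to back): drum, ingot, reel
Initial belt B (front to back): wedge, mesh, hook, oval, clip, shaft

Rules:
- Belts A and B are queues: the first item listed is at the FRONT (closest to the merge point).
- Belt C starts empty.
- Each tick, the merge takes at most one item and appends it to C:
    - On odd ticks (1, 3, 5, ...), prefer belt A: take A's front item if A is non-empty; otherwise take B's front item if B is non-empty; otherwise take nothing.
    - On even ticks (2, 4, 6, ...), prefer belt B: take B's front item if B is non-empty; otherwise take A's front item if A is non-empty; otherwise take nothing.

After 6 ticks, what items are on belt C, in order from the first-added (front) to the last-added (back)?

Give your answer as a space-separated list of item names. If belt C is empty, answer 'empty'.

Answer: drum wedge ingot mesh reel hook

Derivation:
Tick 1: prefer A, take drum from A; A=[ingot,reel] B=[wedge,mesh,hook,oval,clip,shaft] C=[drum]
Tick 2: prefer B, take wedge from B; A=[ingot,reel] B=[mesh,hook,oval,clip,shaft] C=[drum,wedge]
Tick 3: prefer A, take ingot from A; A=[reel] B=[mesh,hook,oval,clip,shaft] C=[drum,wedge,ingot]
Tick 4: prefer B, take mesh from B; A=[reel] B=[hook,oval,clip,shaft] C=[drum,wedge,ingot,mesh]
Tick 5: prefer A, take reel from A; A=[-] B=[hook,oval,clip,shaft] C=[drum,wedge,ingot,mesh,reel]
Tick 6: prefer B, take hook from B; A=[-] B=[oval,clip,shaft] C=[drum,wedge,ingot,mesh,reel,hook]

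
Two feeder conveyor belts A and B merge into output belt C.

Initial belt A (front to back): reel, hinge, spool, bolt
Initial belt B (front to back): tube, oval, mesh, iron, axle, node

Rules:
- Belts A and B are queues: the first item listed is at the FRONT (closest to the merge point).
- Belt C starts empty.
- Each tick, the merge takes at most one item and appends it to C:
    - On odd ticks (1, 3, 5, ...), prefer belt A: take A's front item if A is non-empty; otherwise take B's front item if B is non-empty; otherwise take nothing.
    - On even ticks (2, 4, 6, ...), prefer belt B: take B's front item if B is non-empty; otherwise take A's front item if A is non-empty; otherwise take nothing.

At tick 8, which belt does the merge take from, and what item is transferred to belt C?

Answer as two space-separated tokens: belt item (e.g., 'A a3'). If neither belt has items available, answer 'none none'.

Answer: B iron

Derivation:
Tick 1: prefer A, take reel from A; A=[hinge,spool,bolt] B=[tube,oval,mesh,iron,axle,node] C=[reel]
Tick 2: prefer B, take tube from B; A=[hinge,spool,bolt] B=[oval,mesh,iron,axle,node] C=[reel,tube]
Tick 3: prefer A, take hinge from A; A=[spool,bolt] B=[oval,mesh,iron,axle,node] C=[reel,tube,hinge]
Tick 4: prefer B, take oval from B; A=[spool,bolt] B=[mesh,iron,axle,node] C=[reel,tube,hinge,oval]
Tick 5: prefer A, take spool from A; A=[bolt] B=[mesh,iron,axle,node] C=[reel,tube,hinge,oval,spool]
Tick 6: prefer B, take mesh from B; A=[bolt] B=[iron,axle,node] C=[reel,tube,hinge,oval,spool,mesh]
Tick 7: prefer A, take bolt from A; A=[-] B=[iron,axle,node] C=[reel,tube,hinge,oval,spool,mesh,bolt]
Tick 8: prefer B, take iron from B; A=[-] B=[axle,node] C=[reel,tube,hinge,oval,spool,mesh,bolt,iron]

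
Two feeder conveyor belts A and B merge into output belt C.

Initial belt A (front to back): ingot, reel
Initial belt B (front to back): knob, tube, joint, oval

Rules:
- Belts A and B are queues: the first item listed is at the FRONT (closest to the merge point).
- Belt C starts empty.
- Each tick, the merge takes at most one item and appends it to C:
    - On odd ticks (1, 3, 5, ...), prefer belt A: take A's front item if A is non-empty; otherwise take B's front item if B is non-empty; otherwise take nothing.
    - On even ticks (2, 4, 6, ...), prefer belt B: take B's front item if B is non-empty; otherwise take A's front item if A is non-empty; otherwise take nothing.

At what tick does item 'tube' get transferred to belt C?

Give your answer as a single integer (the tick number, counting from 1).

Answer: 4

Derivation:
Tick 1: prefer A, take ingot from A; A=[reel] B=[knob,tube,joint,oval] C=[ingot]
Tick 2: prefer B, take knob from B; A=[reel] B=[tube,joint,oval] C=[ingot,knob]
Tick 3: prefer A, take reel from A; A=[-] B=[tube,joint,oval] C=[ingot,knob,reel]
Tick 4: prefer B, take tube from B; A=[-] B=[joint,oval] C=[ingot,knob,reel,tube]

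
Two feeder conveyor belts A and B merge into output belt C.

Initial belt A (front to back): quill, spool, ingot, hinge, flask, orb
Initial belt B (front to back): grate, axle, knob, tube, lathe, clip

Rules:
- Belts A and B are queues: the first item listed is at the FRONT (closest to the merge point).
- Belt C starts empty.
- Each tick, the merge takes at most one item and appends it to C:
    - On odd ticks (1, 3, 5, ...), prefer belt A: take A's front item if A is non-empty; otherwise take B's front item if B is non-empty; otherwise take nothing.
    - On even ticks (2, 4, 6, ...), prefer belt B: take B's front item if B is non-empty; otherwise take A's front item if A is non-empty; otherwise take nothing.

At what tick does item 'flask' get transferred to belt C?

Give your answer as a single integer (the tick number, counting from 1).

Tick 1: prefer A, take quill from A; A=[spool,ingot,hinge,flask,orb] B=[grate,axle,knob,tube,lathe,clip] C=[quill]
Tick 2: prefer B, take grate from B; A=[spool,ingot,hinge,flask,orb] B=[axle,knob,tube,lathe,clip] C=[quill,grate]
Tick 3: prefer A, take spool from A; A=[ingot,hinge,flask,orb] B=[axle,knob,tube,lathe,clip] C=[quill,grate,spool]
Tick 4: prefer B, take axle from B; A=[ingot,hinge,flask,orb] B=[knob,tube,lathe,clip] C=[quill,grate,spool,axle]
Tick 5: prefer A, take ingot from A; A=[hinge,flask,orb] B=[knob,tube,lathe,clip] C=[quill,grate,spool,axle,ingot]
Tick 6: prefer B, take knob from B; A=[hinge,flask,orb] B=[tube,lathe,clip] C=[quill,grate,spool,axle,ingot,knob]
Tick 7: prefer A, take hinge from A; A=[flask,orb] B=[tube,lathe,clip] C=[quill,grate,spool,axle,ingot,knob,hinge]
Tick 8: prefer B, take tube from B; A=[flask,orb] B=[lathe,clip] C=[quill,grate,spool,axle,ingot,knob,hinge,tube]
Tick 9: prefer A, take flask from A; A=[orb] B=[lathe,clip] C=[quill,grate,spool,axle,ingot,knob,hinge,tube,flask]

Answer: 9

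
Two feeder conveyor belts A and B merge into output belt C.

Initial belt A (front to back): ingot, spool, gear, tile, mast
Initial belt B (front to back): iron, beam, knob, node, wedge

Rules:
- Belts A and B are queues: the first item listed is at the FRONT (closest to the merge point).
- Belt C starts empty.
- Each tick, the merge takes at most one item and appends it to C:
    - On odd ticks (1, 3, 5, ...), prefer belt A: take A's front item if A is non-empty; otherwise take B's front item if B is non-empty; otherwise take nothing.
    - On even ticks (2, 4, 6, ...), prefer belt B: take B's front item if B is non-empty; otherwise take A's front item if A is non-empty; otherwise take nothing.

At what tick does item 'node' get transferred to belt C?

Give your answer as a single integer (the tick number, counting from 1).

Tick 1: prefer A, take ingot from A; A=[spool,gear,tile,mast] B=[iron,beam,knob,node,wedge] C=[ingot]
Tick 2: prefer B, take iron from B; A=[spool,gear,tile,mast] B=[beam,knob,node,wedge] C=[ingot,iron]
Tick 3: prefer A, take spool from A; A=[gear,tile,mast] B=[beam,knob,node,wedge] C=[ingot,iron,spool]
Tick 4: prefer B, take beam from B; A=[gear,tile,mast] B=[knob,node,wedge] C=[ingot,iron,spool,beam]
Tick 5: prefer A, take gear from A; A=[tile,mast] B=[knob,node,wedge] C=[ingot,iron,spool,beam,gear]
Tick 6: prefer B, take knob from B; A=[tile,mast] B=[node,wedge] C=[ingot,iron,spool,beam,gear,knob]
Tick 7: prefer A, take tile from A; A=[mast] B=[node,wedge] C=[ingot,iron,spool,beam,gear,knob,tile]
Tick 8: prefer B, take node from B; A=[mast] B=[wedge] C=[ingot,iron,spool,beam,gear,knob,tile,node]

Answer: 8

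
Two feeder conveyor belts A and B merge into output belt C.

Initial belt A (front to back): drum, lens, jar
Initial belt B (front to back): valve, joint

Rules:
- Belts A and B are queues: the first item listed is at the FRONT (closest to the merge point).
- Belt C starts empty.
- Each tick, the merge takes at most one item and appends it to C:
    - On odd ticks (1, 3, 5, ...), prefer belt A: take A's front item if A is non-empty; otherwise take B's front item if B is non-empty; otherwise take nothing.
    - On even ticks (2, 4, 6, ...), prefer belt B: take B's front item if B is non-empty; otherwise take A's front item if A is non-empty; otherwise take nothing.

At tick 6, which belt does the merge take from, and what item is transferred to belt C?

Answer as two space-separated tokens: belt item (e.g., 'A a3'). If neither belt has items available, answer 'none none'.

Tick 1: prefer A, take drum from A; A=[lens,jar] B=[valve,joint] C=[drum]
Tick 2: prefer B, take valve from B; A=[lens,jar] B=[joint] C=[drum,valve]
Tick 3: prefer A, take lens from A; A=[jar] B=[joint] C=[drum,valve,lens]
Tick 4: prefer B, take joint from B; A=[jar] B=[-] C=[drum,valve,lens,joint]
Tick 5: prefer A, take jar from A; A=[-] B=[-] C=[drum,valve,lens,joint,jar]
Tick 6: prefer B, both empty, nothing taken; A=[-] B=[-] C=[drum,valve,lens,joint,jar]

Answer: none none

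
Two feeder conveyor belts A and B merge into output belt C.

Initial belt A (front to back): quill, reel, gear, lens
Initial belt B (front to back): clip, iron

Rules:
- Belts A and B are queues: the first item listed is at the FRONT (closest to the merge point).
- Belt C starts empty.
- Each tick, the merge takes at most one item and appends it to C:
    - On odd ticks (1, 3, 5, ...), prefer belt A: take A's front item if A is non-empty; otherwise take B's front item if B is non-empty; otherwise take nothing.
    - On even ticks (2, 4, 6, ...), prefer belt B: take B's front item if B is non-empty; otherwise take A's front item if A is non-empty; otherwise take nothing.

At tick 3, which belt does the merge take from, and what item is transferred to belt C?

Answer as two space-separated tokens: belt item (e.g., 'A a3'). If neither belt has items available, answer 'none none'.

Answer: A reel

Derivation:
Tick 1: prefer A, take quill from A; A=[reel,gear,lens] B=[clip,iron] C=[quill]
Tick 2: prefer B, take clip from B; A=[reel,gear,lens] B=[iron] C=[quill,clip]
Tick 3: prefer A, take reel from A; A=[gear,lens] B=[iron] C=[quill,clip,reel]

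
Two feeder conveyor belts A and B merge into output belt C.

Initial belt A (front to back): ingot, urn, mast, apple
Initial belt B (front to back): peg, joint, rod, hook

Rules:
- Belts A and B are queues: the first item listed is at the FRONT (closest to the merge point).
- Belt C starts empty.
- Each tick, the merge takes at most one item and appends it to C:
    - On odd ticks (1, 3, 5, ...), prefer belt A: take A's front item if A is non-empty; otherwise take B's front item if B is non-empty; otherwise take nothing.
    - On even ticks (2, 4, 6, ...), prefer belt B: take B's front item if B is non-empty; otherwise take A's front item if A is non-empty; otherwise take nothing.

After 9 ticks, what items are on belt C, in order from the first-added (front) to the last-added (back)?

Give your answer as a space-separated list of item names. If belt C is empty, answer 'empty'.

Tick 1: prefer A, take ingot from A; A=[urn,mast,apple] B=[peg,joint,rod,hook] C=[ingot]
Tick 2: prefer B, take peg from B; A=[urn,mast,apple] B=[joint,rod,hook] C=[ingot,peg]
Tick 3: prefer A, take urn from A; A=[mast,apple] B=[joint,rod,hook] C=[ingot,peg,urn]
Tick 4: prefer B, take joint from B; A=[mast,apple] B=[rod,hook] C=[ingot,peg,urn,joint]
Tick 5: prefer A, take mast from A; A=[apple] B=[rod,hook] C=[ingot,peg,urn,joint,mast]
Tick 6: prefer B, take rod from B; A=[apple] B=[hook] C=[ingot,peg,urn,joint,mast,rod]
Tick 7: prefer A, take apple from A; A=[-] B=[hook] C=[ingot,peg,urn,joint,mast,rod,apple]
Tick 8: prefer B, take hook from B; A=[-] B=[-] C=[ingot,peg,urn,joint,mast,rod,apple,hook]
Tick 9: prefer A, both empty, nothing taken; A=[-] B=[-] C=[ingot,peg,urn,joint,mast,rod,apple,hook]

Answer: ingot peg urn joint mast rod apple hook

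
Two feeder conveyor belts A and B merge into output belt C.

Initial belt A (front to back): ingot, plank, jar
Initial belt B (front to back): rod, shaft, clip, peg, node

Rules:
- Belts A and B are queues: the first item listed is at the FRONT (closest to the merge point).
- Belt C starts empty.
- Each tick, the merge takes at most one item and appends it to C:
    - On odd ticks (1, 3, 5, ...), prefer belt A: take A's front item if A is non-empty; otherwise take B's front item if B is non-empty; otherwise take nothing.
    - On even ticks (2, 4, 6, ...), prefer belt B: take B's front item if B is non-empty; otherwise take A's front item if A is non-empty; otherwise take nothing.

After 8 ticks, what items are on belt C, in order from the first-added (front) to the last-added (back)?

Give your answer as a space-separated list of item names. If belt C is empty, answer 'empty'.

Answer: ingot rod plank shaft jar clip peg node

Derivation:
Tick 1: prefer A, take ingot from A; A=[plank,jar] B=[rod,shaft,clip,peg,node] C=[ingot]
Tick 2: prefer B, take rod from B; A=[plank,jar] B=[shaft,clip,peg,node] C=[ingot,rod]
Tick 3: prefer A, take plank from A; A=[jar] B=[shaft,clip,peg,node] C=[ingot,rod,plank]
Tick 4: prefer B, take shaft from B; A=[jar] B=[clip,peg,node] C=[ingot,rod,plank,shaft]
Tick 5: prefer A, take jar from A; A=[-] B=[clip,peg,node] C=[ingot,rod,plank,shaft,jar]
Tick 6: prefer B, take clip from B; A=[-] B=[peg,node] C=[ingot,rod,plank,shaft,jar,clip]
Tick 7: prefer A, take peg from B; A=[-] B=[node] C=[ingot,rod,plank,shaft,jar,clip,peg]
Tick 8: prefer B, take node from B; A=[-] B=[-] C=[ingot,rod,plank,shaft,jar,clip,peg,node]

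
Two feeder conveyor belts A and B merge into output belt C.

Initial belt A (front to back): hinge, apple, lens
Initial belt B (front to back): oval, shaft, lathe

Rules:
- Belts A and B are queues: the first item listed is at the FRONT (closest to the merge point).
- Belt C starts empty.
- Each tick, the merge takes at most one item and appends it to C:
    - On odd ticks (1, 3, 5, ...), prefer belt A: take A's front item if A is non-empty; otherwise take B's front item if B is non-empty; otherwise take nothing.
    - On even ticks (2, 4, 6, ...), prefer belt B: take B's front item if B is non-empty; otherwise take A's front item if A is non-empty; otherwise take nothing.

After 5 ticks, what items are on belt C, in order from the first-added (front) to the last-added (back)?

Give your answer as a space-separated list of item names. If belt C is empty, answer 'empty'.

Answer: hinge oval apple shaft lens

Derivation:
Tick 1: prefer A, take hinge from A; A=[apple,lens] B=[oval,shaft,lathe] C=[hinge]
Tick 2: prefer B, take oval from B; A=[apple,lens] B=[shaft,lathe] C=[hinge,oval]
Tick 3: prefer A, take apple from A; A=[lens] B=[shaft,lathe] C=[hinge,oval,apple]
Tick 4: prefer B, take shaft from B; A=[lens] B=[lathe] C=[hinge,oval,apple,shaft]
Tick 5: prefer A, take lens from A; A=[-] B=[lathe] C=[hinge,oval,apple,shaft,lens]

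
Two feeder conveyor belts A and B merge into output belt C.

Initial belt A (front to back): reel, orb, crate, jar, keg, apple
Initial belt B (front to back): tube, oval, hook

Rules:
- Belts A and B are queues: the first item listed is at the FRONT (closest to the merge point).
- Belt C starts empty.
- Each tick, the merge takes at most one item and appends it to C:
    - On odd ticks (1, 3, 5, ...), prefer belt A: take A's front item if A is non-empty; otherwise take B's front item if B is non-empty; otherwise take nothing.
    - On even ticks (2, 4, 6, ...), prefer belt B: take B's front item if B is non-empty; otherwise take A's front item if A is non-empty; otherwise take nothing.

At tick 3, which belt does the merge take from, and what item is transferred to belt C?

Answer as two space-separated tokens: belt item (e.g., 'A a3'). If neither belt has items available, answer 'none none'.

Answer: A orb

Derivation:
Tick 1: prefer A, take reel from A; A=[orb,crate,jar,keg,apple] B=[tube,oval,hook] C=[reel]
Tick 2: prefer B, take tube from B; A=[orb,crate,jar,keg,apple] B=[oval,hook] C=[reel,tube]
Tick 3: prefer A, take orb from A; A=[crate,jar,keg,apple] B=[oval,hook] C=[reel,tube,orb]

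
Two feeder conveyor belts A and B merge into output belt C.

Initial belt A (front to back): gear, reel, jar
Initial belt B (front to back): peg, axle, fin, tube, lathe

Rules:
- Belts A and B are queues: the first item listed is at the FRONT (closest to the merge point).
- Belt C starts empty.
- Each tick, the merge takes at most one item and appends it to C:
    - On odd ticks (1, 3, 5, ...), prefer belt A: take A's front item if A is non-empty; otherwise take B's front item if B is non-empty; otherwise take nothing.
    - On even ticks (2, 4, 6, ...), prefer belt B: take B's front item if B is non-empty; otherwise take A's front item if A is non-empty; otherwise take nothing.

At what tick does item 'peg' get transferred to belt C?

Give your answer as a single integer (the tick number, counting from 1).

Tick 1: prefer A, take gear from A; A=[reel,jar] B=[peg,axle,fin,tube,lathe] C=[gear]
Tick 2: prefer B, take peg from B; A=[reel,jar] B=[axle,fin,tube,lathe] C=[gear,peg]

Answer: 2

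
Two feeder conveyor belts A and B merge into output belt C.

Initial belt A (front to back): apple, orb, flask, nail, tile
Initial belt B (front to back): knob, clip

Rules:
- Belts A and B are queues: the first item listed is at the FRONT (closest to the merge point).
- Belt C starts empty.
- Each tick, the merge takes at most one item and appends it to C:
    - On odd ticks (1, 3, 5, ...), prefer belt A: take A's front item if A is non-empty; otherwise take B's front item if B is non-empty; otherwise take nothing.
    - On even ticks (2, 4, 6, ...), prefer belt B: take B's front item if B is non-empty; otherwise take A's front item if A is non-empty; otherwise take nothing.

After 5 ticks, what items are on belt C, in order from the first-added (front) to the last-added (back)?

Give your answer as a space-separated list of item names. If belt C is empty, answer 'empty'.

Tick 1: prefer A, take apple from A; A=[orb,flask,nail,tile] B=[knob,clip] C=[apple]
Tick 2: prefer B, take knob from B; A=[orb,flask,nail,tile] B=[clip] C=[apple,knob]
Tick 3: prefer A, take orb from A; A=[flask,nail,tile] B=[clip] C=[apple,knob,orb]
Tick 4: prefer B, take clip from B; A=[flask,nail,tile] B=[-] C=[apple,knob,orb,clip]
Tick 5: prefer A, take flask from A; A=[nail,tile] B=[-] C=[apple,knob,orb,clip,flask]

Answer: apple knob orb clip flask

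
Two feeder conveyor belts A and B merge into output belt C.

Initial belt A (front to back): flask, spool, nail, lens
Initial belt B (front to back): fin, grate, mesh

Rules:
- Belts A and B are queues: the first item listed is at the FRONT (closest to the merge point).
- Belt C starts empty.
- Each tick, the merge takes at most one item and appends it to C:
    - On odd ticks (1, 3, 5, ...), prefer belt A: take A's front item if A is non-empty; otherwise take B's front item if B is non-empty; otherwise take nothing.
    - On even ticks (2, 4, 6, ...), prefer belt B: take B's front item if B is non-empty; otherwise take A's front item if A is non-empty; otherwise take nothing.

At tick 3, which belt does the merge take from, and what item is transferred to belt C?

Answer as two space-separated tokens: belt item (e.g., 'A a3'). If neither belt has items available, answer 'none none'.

Tick 1: prefer A, take flask from A; A=[spool,nail,lens] B=[fin,grate,mesh] C=[flask]
Tick 2: prefer B, take fin from B; A=[spool,nail,lens] B=[grate,mesh] C=[flask,fin]
Tick 3: prefer A, take spool from A; A=[nail,lens] B=[grate,mesh] C=[flask,fin,spool]

Answer: A spool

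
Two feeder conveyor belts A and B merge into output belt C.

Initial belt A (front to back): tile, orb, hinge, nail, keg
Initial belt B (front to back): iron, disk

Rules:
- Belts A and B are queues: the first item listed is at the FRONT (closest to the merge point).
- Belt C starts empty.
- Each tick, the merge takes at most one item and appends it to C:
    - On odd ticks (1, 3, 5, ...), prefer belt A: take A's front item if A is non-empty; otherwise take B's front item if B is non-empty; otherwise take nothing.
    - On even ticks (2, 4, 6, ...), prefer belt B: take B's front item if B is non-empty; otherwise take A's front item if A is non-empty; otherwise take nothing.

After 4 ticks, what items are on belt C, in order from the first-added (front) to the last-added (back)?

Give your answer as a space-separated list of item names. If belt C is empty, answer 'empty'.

Answer: tile iron orb disk

Derivation:
Tick 1: prefer A, take tile from A; A=[orb,hinge,nail,keg] B=[iron,disk] C=[tile]
Tick 2: prefer B, take iron from B; A=[orb,hinge,nail,keg] B=[disk] C=[tile,iron]
Tick 3: prefer A, take orb from A; A=[hinge,nail,keg] B=[disk] C=[tile,iron,orb]
Tick 4: prefer B, take disk from B; A=[hinge,nail,keg] B=[-] C=[tile,iron,orb,disk]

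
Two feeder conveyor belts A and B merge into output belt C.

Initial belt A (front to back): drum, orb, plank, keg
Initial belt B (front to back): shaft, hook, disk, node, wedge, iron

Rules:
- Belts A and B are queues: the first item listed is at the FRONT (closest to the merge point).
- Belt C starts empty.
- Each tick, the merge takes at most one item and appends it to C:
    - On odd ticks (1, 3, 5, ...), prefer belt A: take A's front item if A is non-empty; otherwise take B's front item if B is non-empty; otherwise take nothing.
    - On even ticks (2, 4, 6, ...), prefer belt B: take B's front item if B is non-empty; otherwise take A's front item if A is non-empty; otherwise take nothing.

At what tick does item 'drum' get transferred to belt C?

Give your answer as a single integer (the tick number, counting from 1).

Answer: 1

Derivation:
Tick 1: prefer A, take drum from A; A=[orb,plank,keg] B=[shaft,hook,disk,node,wedge,iron] C=[drum]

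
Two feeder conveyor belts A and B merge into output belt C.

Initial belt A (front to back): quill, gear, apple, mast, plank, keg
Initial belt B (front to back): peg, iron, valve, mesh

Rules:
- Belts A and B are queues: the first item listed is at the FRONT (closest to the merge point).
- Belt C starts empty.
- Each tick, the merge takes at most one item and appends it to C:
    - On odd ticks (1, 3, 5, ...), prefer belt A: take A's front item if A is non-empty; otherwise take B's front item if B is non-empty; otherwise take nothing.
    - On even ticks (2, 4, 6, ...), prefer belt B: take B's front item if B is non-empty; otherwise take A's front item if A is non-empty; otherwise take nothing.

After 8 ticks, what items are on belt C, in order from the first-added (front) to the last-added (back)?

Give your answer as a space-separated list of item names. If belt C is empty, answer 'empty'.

Answer: quill peg gear iron apple valve mast mesh

Derivation:
Tick 1: prefer A, take quill from A; A=[gear,apple,mast,plank,keg] B=[peg,iron,valve,mesh] C=[quill]
Tick 2: prefer B, take peg from B; A=[gear,apple,mast,plank,keg] B=[iron,valve,mesh] C=[quill,peg]
Tick 3: prefer A, take gear from A; A=[apple,mast,plank,keg] B=[iron,valve,mesh] C=[quill,peg,gear]
Tick 4: prefer B, take iron from B; A=[apple,mast,plank,keg] B=[valve,mesh] C=[quill,peg,gear,iron]
Tick 5: prefer A, take apple from A; A=[mast,plank,keg] B=[valve,mesh] C=[quill,peg,gear,iron,apple]
Tick 6: prefer B, take valve from B; A=[mast,plank,keg] B=[mesh] C=[quill,peg,gear,iron,apple,valve]
Tick 7: prefer A, take mast from A; A=[plank,keg] B=[mesh] C=[quill,peg,gear,iron,apple,valve,mast]
Tick 8: prefer B, take mesh from B; A=[plank,keg] B=[-] C=[quill,peg,gear,iron,apple,valve,mast,mesh]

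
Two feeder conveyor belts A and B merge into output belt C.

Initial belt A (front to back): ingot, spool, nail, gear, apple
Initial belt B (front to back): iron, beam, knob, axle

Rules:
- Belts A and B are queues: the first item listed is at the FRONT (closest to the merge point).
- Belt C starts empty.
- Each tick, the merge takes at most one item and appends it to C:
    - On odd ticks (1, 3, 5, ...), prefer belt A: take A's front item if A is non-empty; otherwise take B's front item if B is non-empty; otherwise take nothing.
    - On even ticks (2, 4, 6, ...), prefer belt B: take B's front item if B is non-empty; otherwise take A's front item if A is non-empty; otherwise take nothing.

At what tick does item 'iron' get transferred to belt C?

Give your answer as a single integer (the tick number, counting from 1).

Tick 1: prefer A, take ingot from A; A=[spool,nail,gear,apple] B=[iron,beam,knob,axle] C=[ingot]
Tick 2: prefer B, take iron from B; A=[spool,nail,gear,apple] B=[beam,knob,axle] C=[ingot,iron]

Answer: 2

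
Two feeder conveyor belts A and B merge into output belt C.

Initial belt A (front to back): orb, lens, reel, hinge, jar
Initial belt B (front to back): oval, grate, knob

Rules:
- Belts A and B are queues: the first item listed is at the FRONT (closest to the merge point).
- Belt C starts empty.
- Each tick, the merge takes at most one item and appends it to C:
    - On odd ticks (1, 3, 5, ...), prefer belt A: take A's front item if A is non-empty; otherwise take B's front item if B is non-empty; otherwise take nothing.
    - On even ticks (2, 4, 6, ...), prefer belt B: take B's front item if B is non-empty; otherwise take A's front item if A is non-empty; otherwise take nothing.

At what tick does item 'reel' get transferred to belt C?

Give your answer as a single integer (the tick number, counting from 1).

Tick 1: prefer A, take orb from A; A=[lens,reel,hinge,jar] B=[oval,grate,knob] C=[orb]
Tick 2: prefer B, take oval from B; A=[lens,reel,hinge,jar] B=[grate,knob] C=[orb,oval]
Tick 3: prefer A, take lens from A; A=[reel,hinge,jar] B=[grate,knob] C=[orb,oval,lens]
Tick 4: prefer B, take grate from B; A=[reel,hinge,jar] B=[knob] C=[orb,oval,lens,grate]
Tick 5: prefer A, take reel from A; A=[hinge,jar] B=[knob] C=[orb,oval,lens,grate,reel]

Answer: 5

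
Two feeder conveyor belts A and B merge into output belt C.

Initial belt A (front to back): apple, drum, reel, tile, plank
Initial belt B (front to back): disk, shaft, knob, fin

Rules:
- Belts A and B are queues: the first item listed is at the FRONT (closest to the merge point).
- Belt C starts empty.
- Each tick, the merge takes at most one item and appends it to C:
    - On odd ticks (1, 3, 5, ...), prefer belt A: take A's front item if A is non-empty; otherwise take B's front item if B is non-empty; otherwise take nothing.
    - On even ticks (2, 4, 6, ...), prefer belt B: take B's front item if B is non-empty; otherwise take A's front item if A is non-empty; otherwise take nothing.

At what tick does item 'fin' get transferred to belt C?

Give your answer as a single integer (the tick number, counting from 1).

Answer: 8

Derivation:
Tick 1: prefer A, take apple from A; A=[drum,reel,tile,plank] B=[disk,shaft,knob,fin] C=[apple]
Tick 2: prefer B, take disk from B; A=[drum,reel,tile,plank] B=[shaft,knob,fin] C=[apple,disk]
Tick 3: prefer A, take drum from A; A=[reel,tile,plank] B=[shaft,knob,fin] C=[apple,disk,drum]
Tick 4: prefer B, take shaft from B; A=[reel,tile,plank] B=[knob,fin] C=[apple,disk,drum,shaft]
Tick 5: prefer A, take reel from A; A=[tile,plank] B=[knob,fin] C=[apple,disk,drum,shaft,reel]
Tick 6: prefer B, take knob from B; A=[tile,plank] B=[fin] C=[apple,disk,drum,shaft,reel,knob]
Tick 7: prefer A, take tile from A; A=[plank] B=[fin] C=[apple,disk,drum,shaft,reel,knob,tile]
Tick 8: prefer B, take fin from B; A=[plank] B=[-] C=[apple,disk,drum,shaft,reel,knob,tile,fin]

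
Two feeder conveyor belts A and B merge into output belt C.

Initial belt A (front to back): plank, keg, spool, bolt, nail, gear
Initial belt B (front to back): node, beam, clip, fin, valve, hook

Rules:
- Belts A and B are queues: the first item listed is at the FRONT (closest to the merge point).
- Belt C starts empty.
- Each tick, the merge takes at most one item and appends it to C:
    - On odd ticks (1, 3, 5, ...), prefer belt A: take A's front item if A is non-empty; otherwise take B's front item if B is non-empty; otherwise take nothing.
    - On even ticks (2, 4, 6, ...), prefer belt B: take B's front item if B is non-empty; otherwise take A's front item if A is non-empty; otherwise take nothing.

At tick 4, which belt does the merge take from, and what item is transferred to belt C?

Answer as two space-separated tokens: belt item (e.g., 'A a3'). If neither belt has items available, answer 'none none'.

Answer: B beam

Derivation:
Tick 1: prefer A, take plank from A; A=[keg,spool,bolt,nail,gear] B=[node,beam,clip,fin,valve,hook] C=[plank]
Tick 2: prefer B, take node from B; A=[keg,spool,bolt,nail,gear] B=[beam,clip,fin,valve,hook] C=[plank,node]
Tick 3: prefer A, take keg from A; A=[spool,bolt,nail,gear] B=[beam,clip,fin,valve,hook] C=[plank,node,keg]
Tick 4: prefer B, take beam from B; A=[spool,bolt,nail,gear] B=[clip,fin,valve,hook] C=[plank,node,keg,beam]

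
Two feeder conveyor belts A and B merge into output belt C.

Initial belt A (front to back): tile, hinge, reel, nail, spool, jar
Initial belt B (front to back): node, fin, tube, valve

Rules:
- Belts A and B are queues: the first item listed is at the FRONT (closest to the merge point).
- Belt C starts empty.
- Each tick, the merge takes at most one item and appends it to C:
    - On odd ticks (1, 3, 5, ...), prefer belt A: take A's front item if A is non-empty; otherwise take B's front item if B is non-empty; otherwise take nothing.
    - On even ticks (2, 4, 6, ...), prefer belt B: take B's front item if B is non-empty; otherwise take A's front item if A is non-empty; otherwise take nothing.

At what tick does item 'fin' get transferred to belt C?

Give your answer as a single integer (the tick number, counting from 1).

Answer: 4

Derivation:
Tick 1: prefer A, take tile from A; A=[hinge,reel,nail,spool,jar] B=[node,fin,tube,valve] C=[tile]
Tick 2: prefer B, take node from B; A=[hinge,reel,nail,spool,jar] B=[fin,tube,valve] C=[tile,node]
Tick 3: prefer A, take hinge from A; A=[reel,nail,spool,jar] B=[fin,tube,valve] C=[tile,node,hinge]
Tick 4: prefer B, take fin from B; A=[reel,nail,spool,jar] B=[tube,valve] C=[tile,node,hinge,fin]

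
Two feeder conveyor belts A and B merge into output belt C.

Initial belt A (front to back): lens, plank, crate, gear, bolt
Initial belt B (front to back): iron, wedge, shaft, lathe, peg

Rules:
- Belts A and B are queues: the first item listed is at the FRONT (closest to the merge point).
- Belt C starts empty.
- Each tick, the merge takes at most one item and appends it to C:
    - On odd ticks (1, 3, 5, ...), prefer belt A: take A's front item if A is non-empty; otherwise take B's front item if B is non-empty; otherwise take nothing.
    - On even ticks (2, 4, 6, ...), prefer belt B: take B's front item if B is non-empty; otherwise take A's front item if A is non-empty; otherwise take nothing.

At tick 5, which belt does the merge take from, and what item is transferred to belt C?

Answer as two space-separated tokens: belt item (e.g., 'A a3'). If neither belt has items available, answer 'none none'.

Answer: A crate

Derivation:
Tick 1: prefer A, take lens from A; A=[plank,crate,gear,bolt] B=[iron,wedge,shaft,lathe,peg] C=[lens]
Tick 2: prefer B, take iron from B; A=[plank,crate,gear,bolt] B=[wedge,shaft,lathe,peg] C=[lens,iron]
Tick 3: prefer A, take plank from A; A=[crate,gear,bolt] B=[wedge,shaft,lathe,peg] C=[lens,iron,plank]
Tick 4: prefer B, take wedge from B; A=[crate,gear,bolt] B=[shaft,lathe,peg] C=[lens,iron,plank,wedge]
Tick 5: prefer A, take crate from A; A=[gear,bolt] B=[shaft,lathe,peg] C=[lens,iron,plank,wedge,crate]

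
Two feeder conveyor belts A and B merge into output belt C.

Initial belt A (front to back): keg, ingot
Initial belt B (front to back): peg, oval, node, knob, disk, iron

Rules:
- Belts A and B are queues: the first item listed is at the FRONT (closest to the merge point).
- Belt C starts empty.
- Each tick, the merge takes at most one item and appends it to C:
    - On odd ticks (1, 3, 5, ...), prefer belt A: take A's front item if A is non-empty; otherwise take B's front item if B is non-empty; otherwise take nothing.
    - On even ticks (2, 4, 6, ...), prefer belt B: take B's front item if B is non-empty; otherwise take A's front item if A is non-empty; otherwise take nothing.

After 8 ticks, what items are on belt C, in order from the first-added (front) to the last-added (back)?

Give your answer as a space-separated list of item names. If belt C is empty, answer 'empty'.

Answer: keg peg ingot oval node knob disk iron

Derivation:
Tick 1: prefer A, take keg from A; A=[ingot] B=[peg,oval,node,knob,disk,iron] C=[keg]
Tick 2: prefer B, take peg from B; A=[ingot] B=[oval,node,knob,disk,iron] C=[keg,peg]
Tick 3: prefer A, take ingot from A; A=[-] B=[oval,node,knob,disk,iron] C=[keg,peg,ingot]
Tick 4: prefer B, take oval from B; A=[-] B=[node,knob,disk,iron] C=[keg,peg,ingot,oval]
Tick 5: prefer A, take node from B; A=[-] B=[knob,disk,iron] C=[keg,peg,ingot,oval,node]
Tick 6: prefer B, take knob from B; A=[-] B=[disk,iron] C=[keg,peg,ingot,oval,node,knob]
Tick 7: prefer A, take disk from B; A=[-] B=[iron] C=[keg,peg,ingot,oval,node,knob,disk]
Tick 8: prefer B, take iron from B; A=[-] B=[-] C=[keg,peg,ingot,oval,node,knob,disk,iron]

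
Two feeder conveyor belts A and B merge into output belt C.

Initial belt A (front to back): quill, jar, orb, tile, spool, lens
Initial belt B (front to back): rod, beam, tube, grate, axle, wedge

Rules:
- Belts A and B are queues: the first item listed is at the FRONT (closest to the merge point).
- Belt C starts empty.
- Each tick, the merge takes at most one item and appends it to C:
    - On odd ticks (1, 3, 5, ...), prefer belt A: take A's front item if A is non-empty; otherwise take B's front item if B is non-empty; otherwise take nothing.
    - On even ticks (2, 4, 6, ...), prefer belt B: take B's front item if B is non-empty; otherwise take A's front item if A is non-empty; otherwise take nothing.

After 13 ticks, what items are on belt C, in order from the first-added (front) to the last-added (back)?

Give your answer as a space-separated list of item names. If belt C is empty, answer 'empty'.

Tick 1: prefer A, take quill from A; A=[jar,orb,tile,spool,lens] B=[rod,beam,tube,grate,axle,wedge] C=[quill]
Tick 2: prefer B, take rod from B; A=[jar,orb,tile,spool,lens] B=[beam,tube,grate,axle,wedge] C=[quill,rod]
Tick 3: prefer A, take jar from A; A=[orb,tile,spool,lens] B=[beam,tube,grate,axle,wedge] C=[quill,rod,jar]
Tick 4: prefer B, take beam from B; A=[orb,tile,spool,lens] B=[tube,grate,axle,wedge] C=[quill,rod,jar,beam]
Tick 5: prefer A, take orb from A; A=[tile,spool,lens] B=[tube,grate,axle,wedge] C=[quill,rod,jar,beam,orb]
Tick 6: prefer B, take tube from B; A=[tile,spool,lens] B=[grate,axle,wedge] C=[quill,rod,jar,beam,orb,tube]
Tick 7: prefer A, take tile from A; A=[spool,lens] B=[grate,axle,wedge] C=[quill,rod,jar,beam,orb,tube,tile]
Tick 8: prefer B, take grate from B; A=[spool,lens] B=[axle,wedge] C=[quill,rod,jar,beam,orb,tube,tile,grate]
Tick 9: prefer A, take spool from A; A=[lens] B=[axle,wedge] C=[quill,rod,jar,beam,orb,tube,tile,grate,spool]
Tick 10: prefer B, take axle from B; A=[lens] B=[wedge] C=[quill,rod,jar,beam,orb,tube,tile,grate,spool,axle]
Tick 11: prefer A, take lens from A; A=[-] B=[wedge] C=[quill,rod,jar,beam,orb,tube,tile,grate,spool,axle,lens]
Tick 12: prefer B, take wedge from B; A=[-] B=[-] C=[quill,rod,jar,beam,orb,tube,tile,grate,spool,axle,lens,wedge]
Tick 13: prefer A, both empty, nothing taken; A=[-] B=[-] C=[quill,rod,jar,beam,orb,tube,tile,grate,spool,axle,lens,wedge]

Answer: quill rod jar beam orb tube tile grate spool axle lens wedge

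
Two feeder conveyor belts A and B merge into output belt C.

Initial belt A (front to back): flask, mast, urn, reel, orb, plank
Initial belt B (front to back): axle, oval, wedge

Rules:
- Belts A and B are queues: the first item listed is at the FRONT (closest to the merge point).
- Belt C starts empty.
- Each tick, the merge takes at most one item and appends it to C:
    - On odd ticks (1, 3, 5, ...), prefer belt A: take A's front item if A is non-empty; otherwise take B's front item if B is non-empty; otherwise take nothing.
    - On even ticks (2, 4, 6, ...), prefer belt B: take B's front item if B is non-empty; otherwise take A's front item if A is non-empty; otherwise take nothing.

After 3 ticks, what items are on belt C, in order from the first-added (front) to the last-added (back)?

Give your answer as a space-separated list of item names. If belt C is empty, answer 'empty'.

Answer: flask axle mast

Derivation:
Tick 1: prefer A, take flask from A; A=[mast,urn,reel,orb,plank] B=[axle,oval,wedge] C=[flask]
Tick 2: prefer B, take axle from B; A=[mast,urn,reel,orb,plank] B=[oval,wedge] C=[flask,axle]
Tick 3: prefer A, take mast from A; A=[urn,reel,orb,plank] B=[oval,wedge] C=[flask,axle,mast]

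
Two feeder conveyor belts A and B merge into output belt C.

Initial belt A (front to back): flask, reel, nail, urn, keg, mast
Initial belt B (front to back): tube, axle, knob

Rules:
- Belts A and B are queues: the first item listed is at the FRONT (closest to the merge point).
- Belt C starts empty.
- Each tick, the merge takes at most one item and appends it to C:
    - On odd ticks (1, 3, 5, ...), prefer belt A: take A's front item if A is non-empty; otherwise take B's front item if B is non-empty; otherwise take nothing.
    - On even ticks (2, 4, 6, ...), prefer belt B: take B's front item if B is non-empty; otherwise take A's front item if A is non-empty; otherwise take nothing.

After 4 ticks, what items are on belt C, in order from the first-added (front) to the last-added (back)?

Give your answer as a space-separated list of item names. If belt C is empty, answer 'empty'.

Answer: flask tube reel axle

Derivation:
Tick 1: prefer A, take flask from A; A=[reel,nail,urn,keg,mast] B=[tube,axle,knob] C=[flask]
Tick 2: prefer B, take tube from B; A=[reel,nail,urn,keg,mast] B=[axle,knob] C=[flask,tube]
Tick 3: prefer A, take reel from A; A=[nail,urn,keg,mast] B=[axle,knob] C=[flask,tube,reel]
Tick 4: prefer B, take axle from B; A=[nail,urn,keg,mast] B=[knob] C=[flask,tube,reel,axle]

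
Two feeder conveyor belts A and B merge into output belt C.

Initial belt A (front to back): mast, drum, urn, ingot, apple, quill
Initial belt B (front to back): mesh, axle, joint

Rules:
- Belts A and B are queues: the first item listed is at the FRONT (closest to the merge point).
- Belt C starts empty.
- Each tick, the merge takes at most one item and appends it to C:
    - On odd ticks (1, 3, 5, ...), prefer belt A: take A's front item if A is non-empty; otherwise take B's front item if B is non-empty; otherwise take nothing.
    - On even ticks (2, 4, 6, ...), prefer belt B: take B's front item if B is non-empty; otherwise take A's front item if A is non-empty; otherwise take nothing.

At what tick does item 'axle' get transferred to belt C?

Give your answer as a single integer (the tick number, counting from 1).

Answer: 4

Derivation:
Tick 1: prefer A, take mast from A; A=[drum,urn,ingot,apple,quill] B=[mesh,axle,joint] C=[mast]
Tick 2: prefer B, take mesh from B; A=[drum,urn,ingot,apple,quill] B=[axle,joint] C=[mast,mesh]
Tick 3: prefer A, take drum from A; A=[urn,ingot,apple,quill] B=[axle,joint] C=[mast,mesh,drum]
Tick 4: prefer B, take axle from B; A=[urn,ingot,apple,quill] B=[joint] C=[mast,mesh,drum,axle]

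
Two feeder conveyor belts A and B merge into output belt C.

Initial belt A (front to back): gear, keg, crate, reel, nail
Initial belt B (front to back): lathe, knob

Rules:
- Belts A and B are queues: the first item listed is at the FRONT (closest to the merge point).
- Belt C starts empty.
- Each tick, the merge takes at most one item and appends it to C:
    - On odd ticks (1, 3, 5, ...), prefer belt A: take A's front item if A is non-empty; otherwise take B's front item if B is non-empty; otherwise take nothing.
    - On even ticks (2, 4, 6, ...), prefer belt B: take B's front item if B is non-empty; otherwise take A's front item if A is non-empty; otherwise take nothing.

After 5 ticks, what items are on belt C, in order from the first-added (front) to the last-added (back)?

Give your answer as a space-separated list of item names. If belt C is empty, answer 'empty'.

Answer: gear lathe keg knob crate

Derivation:
Tick 1: prefer A, take gear from A; A=[keg,crate,reel,nail] B=[lathe,knob] C=[gear]
Tick 2: prefer B, take lathe from B; A=[keg,crate,reel,nail] B=[knob] C=[gear,lathe]
Tick 3: prefer A, take keg from A; A=[crate,reel,nail] B=[knob] C=[gear,lathe,keg]
Tick 4: prefer B, take knob from B; A=[crate,reel,nail] B=[-] C=[gear,lathe,keg,knob]
Tick 5: prefer A, take crate from A; A=[reel,nail] B=[-] C=[gear,lathe,keg,knob,crate]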